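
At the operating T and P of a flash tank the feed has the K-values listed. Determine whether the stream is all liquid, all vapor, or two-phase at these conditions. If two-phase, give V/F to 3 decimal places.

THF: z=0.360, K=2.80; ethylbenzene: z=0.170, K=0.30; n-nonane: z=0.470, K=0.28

two-phase, V/F = 0.148

ΣzᵢKᵢ = 1.191; Σzᵢ/Kᵢ = 2.374.
Both exceed 1, so a two-phase solution exists.
Rachford–Rice: g(ψ) = Σ zᵢ(Kᵢ−1)/(1+ψ(Kᵢ−1)) = 0.
Newton–Raphson from ψ = 0.5:
  ψ = 0.500: g = -0.3708, g' = -1.115 → ψ = 0.167
  ψ = 0.167: g = -0.0217, g' = -1.111 → ψ = 0.148
Converged at ψ = 0.148.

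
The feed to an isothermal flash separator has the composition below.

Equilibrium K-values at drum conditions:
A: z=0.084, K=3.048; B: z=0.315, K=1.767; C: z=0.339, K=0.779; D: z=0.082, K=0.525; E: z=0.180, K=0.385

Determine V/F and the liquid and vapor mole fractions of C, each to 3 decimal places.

Material balance + equilibrium reduce to Σ zᵢ(Kᵢ−1)/(1+V/F(Kᵢ−1)) = 0.
Check two-phase: ΣzᵢKᵢ = 1.189 > 1 and Σzᵢ/Kᵢ = 1.265 > 1, so g(0) = 0.189 > 0 and g(1) = -0.265 < 0.
Iterate (Newton) starting at V/F = 0.5:
  V/F = 0.500: g = -0.0355, g' = -0.378 → V/F = 0.406
Converged at V/F = 0.406.
Compositions from xᵢ = zᵢ/(1+V/F(Kᵢ−1)), yᵢ = Kᵢxᵢ:
  A: x = 0.046, y = 0.140
  B: x = 0.240, y = 0.424
  C: x = 0.372, y = 0.290
  D: x = 0.102, y = 0.053
  E: x = 0.240, y = 0.092

V/F = 0.406, x_C = 0.372, y_C = 0.290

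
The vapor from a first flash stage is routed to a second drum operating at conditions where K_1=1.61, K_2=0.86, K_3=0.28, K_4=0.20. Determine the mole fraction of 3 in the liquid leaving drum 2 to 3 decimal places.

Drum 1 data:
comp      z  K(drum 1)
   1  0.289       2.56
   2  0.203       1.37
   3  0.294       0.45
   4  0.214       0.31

x_3 (drum 2) = 0.198

Drum 1:
Rachford–Rice: g(ψ₁) = Σ zᵢ(Kᵢ−1)/(1+ψ₁(Kᵢ−1)) = 0.
Check two-phase: ΣzᵢKᵢ = 1.217 > 1 and Σzᵢ/Kᵢ = 1.605 > 1, so g(0) = 0.217 > 0 and g(1) = -0.605 < 0.
Newton–Raphson from ψ₁ = 0.61:
  ψ₁ = 0.610: g = -0.2060, g' = -0.708 → ψ₁ = 0.319
  ψ₁ = 0.319: g = -0.0173, g' = -0.634 → ψ₁ = 0.292
Converged at ψ₁ = 0.292.
Drum-1 compositions:
  1: x = 0.199, y = 0.508
  2: x = 0.183, y = 0.251
  3: x = 0.350, y = 0.158
  4: x = 0.268, y = 0.083
Drum-2 feed = drum-1 vapor: z₂ = (0.5083, 0.2510, 0.1576, 0.0831).
Drum 2:
Material balance + equilibrium reduce to Σ zᵢ(Kᵢ−1)/(1+ψ₂(Kᵢ−1)) = 0.
Feasibility: ΣzᵢKᵢ = 1.095, Σzᵢ/Kᵢ = 1.586 — both > 1, two phases present.
Newton–Raphson from ψ₂ = 0.38:
  ψ₂ = 0.380: g = -0.0371, g' = -0.395 → ψ₂ = 0.286
  ψ₂ = 0.286: g = -0.0017, g' = -0.361 → ψ₂ = 0.281
Converged at ψ₂ = 0.281.
  1: x = 0.434, y = 0.699
  2: x = 0.261, y = 0.225
  3: x = 0.198, y = 0.055
  4: x = 0.107, y = 0.021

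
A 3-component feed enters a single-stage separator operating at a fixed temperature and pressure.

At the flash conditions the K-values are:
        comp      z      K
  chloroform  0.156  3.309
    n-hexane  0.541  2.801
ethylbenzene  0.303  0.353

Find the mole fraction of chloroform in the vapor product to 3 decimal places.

Rachford–Rice: g(ψ) = Σ zᵢ(Kᵢ−1)/(1+ψ(Kᵢ−1)) = 0.
Check two-phase: ΣzᵢKᵢ = 2.139 > 1 and Σzᵢ/Kᵢ = 1.099 > 1, so g(0) = 1.139 > 0 and g(1) = -0.099 < 0.
Newton iteration, ψ⁰ = 0.46:
  ψ = 0.460: g = 0.4284, g' = -0.978 → ψ = 0.898
  ψ = 0.898: g = 0.0213, g' = -1.067 → ψ = 0.918
Converged at ψ = 0.918.
Compositions from xᵢ = zᵢ/(1+ψ(Kᵢ−1)), yᵢ = Kᵢxᵢ:
  chloroform: x = 0.050, y = 0.165
  n-hexane: x = 0.204, y = 0.571
  ethylbenzene: x = 0.746, y = 0.263

y_chloroform = 0.165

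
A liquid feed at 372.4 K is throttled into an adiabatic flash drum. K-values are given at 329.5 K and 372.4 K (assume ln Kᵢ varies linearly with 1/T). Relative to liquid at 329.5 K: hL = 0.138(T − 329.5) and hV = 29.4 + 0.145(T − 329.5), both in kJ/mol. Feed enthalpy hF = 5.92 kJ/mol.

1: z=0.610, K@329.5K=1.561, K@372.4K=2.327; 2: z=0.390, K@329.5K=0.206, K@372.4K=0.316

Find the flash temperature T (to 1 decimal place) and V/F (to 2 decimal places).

T = 334.7 K, V/F = 0.18

Adiabatic flash: solve Rachford–Rice at each trial T, then check hF = ψ·hV(T) + (1−ψ)·hL(T).
  T = 329.5 K: K = (1.561, 0.206), RR gives ψ = 0.073, H_out = 2.148 kJ/mol
  T = 372.4 K: K = (2.327, 0.316), RR gives ψ = 0.598, H_out = 23.679 kJ/mol
  T = 350.9 K: K = (1.928, 0.258), RR gives ψ = 0.402, H_out = 14.845 kJ/mol
  T = 340.2 K: K = (1.741, 0.232), RR gives ψ = 0.267, H_out = 9.355 kJ/mol
  T = 334.9 K: K = (1.651, 0.219), RR gives ψ = 0.181, H_out = 6.086 kJ/mol
  T = 332.2 K: K = (1.606, 0.212), RR gives ψ = 0.130, H_out = 4.210 kJ/mol
  T = 333.5 K: K = (1.627, 0.215), RR gives ψ = 0.156, H_out = 5.134 kJ/mol
Linear interpolation between T = 333.5 (H_out = 5.134) and T = 334.9 (H_out = 6.086) on hF = 5.92 gives T ≈ 334.7 K, at which ψ = 0.18.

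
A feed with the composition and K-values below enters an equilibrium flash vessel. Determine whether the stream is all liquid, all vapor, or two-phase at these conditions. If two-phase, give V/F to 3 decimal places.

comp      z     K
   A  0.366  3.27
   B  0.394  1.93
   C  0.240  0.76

ΣzᵢKᵢ = 2.140; Σzᵢ/Kᵢ = 0.632.
Since Σzᵢ/Kᵢ < 1 the mixture is above its dew point — single vapor phase.

all vapor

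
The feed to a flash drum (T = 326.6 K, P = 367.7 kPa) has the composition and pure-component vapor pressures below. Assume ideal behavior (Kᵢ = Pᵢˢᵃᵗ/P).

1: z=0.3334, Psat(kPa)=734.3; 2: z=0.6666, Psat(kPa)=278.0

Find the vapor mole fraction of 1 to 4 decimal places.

y_1 = 0.3926

Raoult's law: Kᵢ = Pᵢˢᵃᵗ/P = Pᵢˢᵃᵗ/367.7.
  K_1 = 734.3/367.7 = 1.997008, K_2 = 278.0/367.7 = 0.756051
Rachford–Rice: g(ψ) = Σ zᵢ(Kᵢ−1)/(1+ψ(Kᵢ−1)) = 0.
Check two-phase: ΣzᵢKᵢ = 1.1698 > 1 and Σzᵢ/Kᵢ = 1.0486 > 1, so g(0) = 0.1698 > 0 and g(1) = -0.0486 < 0.
Binary case is linear: z₁(K₁−1)(1+ψ(K₂−1)) + z₂(K₂−1)(1+ψ(K₁−1)) = 0
⇒ ψ = [z₁(K₁−1)+z₂(K₂−1)] / [−(K₁−1)(K₂−1)] = 0.16979/0.24322 = 0.6981
Compositions from xᵢ = zᵢ/(1+ψ(Kᵢ−1)), yᵢ = Kᵢxᵢ:
  1: x = 0.1966, y = 0.3926
  2: x = 0.8034, y = 0.6074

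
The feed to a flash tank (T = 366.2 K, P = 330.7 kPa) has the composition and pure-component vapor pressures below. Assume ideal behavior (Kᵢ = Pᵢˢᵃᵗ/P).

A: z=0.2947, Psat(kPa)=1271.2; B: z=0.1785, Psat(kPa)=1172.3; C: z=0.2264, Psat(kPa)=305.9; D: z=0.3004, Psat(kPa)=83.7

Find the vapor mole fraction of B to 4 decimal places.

Raoult's law: Kᵢ = Pᵢˢᵃᵗ/P = Pᵢˢᵃᵗ/330.7.
  K_A = 1271.2/330.7 = 3.843967, K_B = 1172.3/330.7 = 3.544905, K_C = 305.9/330.7 = 0.925008, K_D = 83.7/330.7 = 0.253099
Rachford–Rice: g(V/F) = Σ zᵢ(Kᵢ−1)/(1+V/F(Kᵢ−1)) = 0.
g(0) = ΣzᵢKᵢ − 1 = 1.0510 and g(1) = 1 − Σzᵢ/Kᵢ = -0.5587, so a root lies in (0, 1).
Newton–Raphson from V/F = 0.5:
  V/F = 0.5000: g = 0.17020, g' = -1.0585 → V/F = 0.6608
  V/F = 0.6608: g = -0.00041, g' = -1.1030 → V/F = 0.6604
Converged at V/F = 0.6604.
Compositions from xᵢ = zᵢ/(1+V/F(Kᵢ−1)), yᵢ = Kᵢxᵢ:
  A: x = 0.1024, y = 0.3936
  B: x = 0.0666, y = 0.2360
  C: x = 0.2382, y = 0.2203
  D: x = 0.5928, y = 0.1500

y_B = 0.2360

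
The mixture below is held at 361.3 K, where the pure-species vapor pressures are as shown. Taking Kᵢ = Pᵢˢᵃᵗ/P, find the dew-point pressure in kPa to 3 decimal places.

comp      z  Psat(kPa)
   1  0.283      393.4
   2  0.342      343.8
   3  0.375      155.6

Pdew = 242.474 kPa

At the dew point ψ → 1, so Σzᵢ/Kᵢ = 1 with Kᵢ = Pᵢˢᵃᵗ/P ⇒ 1/P = Σzᵢ/Pᵢˢᵃᵗ.
1/P = 0.283/393.4 + 0.342/343.8 + 0.375/155.6 = 0.004124 ⇒ P = 242.474 kPa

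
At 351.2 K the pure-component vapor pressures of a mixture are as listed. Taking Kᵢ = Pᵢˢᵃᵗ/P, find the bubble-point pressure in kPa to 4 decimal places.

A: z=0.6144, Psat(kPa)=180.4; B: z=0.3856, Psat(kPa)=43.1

At the bubble point ψ → 0, so ΣzᵢKᵢ = 1 with Kᵢ = Pᵢˢᵃᵗ/P ⇒ P = ΣzᵢPᵢˢᵃᵗ.
P = 0.6144·180.4 + 0.3856·43.1 = 127.4571 kPa

Pbub = 127.4571 kPa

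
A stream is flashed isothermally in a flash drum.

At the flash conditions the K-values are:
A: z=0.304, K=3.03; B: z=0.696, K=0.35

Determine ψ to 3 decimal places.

Let ψ = V/F and solve Σ zᵢ(Kᵢ−1)/(1+ψ(Kᵢ−1)) = 0.
g(0) = ΣzᵢKᵢ − 1 = 0.165 and g(1) = 1 − Σzᵢ/Kᵢ = -1.089, so a root lies in (0, 1).
Newton iteration, ψ⁰ = 0.5:
  ψ = 0.500: g = -0.3640, g' = -0.954 → ψ = 0.118
  ψ = 0.118: g = 0.0073, g' = -1.159 → ψ = 0.125
Converged at ψ = 0.125.

ψ = 0.125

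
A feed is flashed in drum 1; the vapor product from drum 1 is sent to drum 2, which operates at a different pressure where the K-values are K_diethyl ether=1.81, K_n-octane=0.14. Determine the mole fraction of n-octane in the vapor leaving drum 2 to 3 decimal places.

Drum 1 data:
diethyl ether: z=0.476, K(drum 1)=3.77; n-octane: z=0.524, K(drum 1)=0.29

Drum 1:
Newton–Raphson from ψ₁ = 0.5:
  ψ₁ = 0.500: g = -0.0240, g' = -1.277 → ψ₁ = 0.481
Converged at ψ₁ = 0.481.
Drum-1 compositions:
  diethyl ether: x = 0.204, y = 0.769
  n-octane: x = 0.796, y = 0.231
Drum-2 feed = drum-1 vapor: z₂ = (0.7692, 0.2308).
Drum 2:
Rachford–Rice: g(ψ₂) = Σ zᵢ(Kᵢ−1)/(1+ψ₂(Kᵢ−1)) = 0.
Check two-phase: ΣzᵢKᵢ = 1.425 > 1 and Σzᵢ/Kᵢ = 2.074 > 1, so g(0) = 0.425 > 0 and g(1) = -1.074 < 0.
Newton iteration, ψ₂⁰ = 0.62:
  ψ₂ = 0.620: g = -0.0105, g' = -1.007 → ψ₂ = 0.610
  ψ₂ = 0.610: g = -0.0001, g' = -0.980 → ψ₂ = 0.609
Converged at ψ₂ = 0.609.
  diethyl ether: x = 0.515, y = 0.932
  n-octane: x = 0.485, y = 0.068

y_n-octane (drum 2) = 0.068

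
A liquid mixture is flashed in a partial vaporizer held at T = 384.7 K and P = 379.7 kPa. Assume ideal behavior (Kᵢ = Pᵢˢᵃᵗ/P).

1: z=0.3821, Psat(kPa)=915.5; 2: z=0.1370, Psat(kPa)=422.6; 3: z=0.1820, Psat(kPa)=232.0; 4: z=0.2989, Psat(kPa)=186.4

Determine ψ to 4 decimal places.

ψ = 0.5885

Raoult's law: Kᵢ = Pᵢˢᵃᵗ/P = Pᵢˢᵃᵗ/379.7.
  K_1 = 915.5/379.7 = 2.411114, K_2 = 422.6/379.7 = 1.112984, K_3 = 232.0/379.7 = 0.611009, K_4 = 186.4/379.7 = 0.490914
Newton iteration, ψ⁰ = 0.37:
  ψ = 0.3700: g = 0.09891, g' = -0.4852 → ψ = 0.5739
  ψ = 0.5739: g = 0.00635, g' = -0.4341 → ψ = 0.5885
Converged at ψ = 0.5885.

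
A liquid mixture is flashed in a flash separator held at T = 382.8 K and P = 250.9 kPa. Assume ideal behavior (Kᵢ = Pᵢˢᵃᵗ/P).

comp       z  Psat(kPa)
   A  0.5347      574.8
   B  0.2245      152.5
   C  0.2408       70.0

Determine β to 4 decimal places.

β = 0.5552

Raoult's law: Kᵢ = Pᵢˢᵃᵗ/P = Pᵢˢᵃᵗ/250.9.
  K_A = 574.8/250.9 = 2.290953, K_B = 152.5/250.9 = 0.607812, K_C = 70.0/250.9 = 0.278996
Material balance + equilibrium reduce to Σ zᵢ(Kᵢ−1)/(1+β(Kᵢ−1)) = 0.
g(0) = ΣzᵢKᵢ − 1 = 0.4286 and g(1) = 1 − Σzᵢ/Kᵢ = -0.4659, so a root lies in (0, 1).
Newton–Raphson from β = 0.4:
  β = 0.4000: g = 0.10680, g' = -0.6833 → β = 0.5563
  β = 0.5563: g = -0.00075, g' = -0.7073 → β = 0.5552
Converged at β = 0.5552.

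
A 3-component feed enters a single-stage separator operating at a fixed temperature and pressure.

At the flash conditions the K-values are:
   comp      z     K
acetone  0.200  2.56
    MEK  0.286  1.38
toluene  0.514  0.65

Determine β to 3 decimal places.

Newton–Raphson from β = 0.49:
  β = 0.490: g = 0.0513, g' = -0.277 → β = 0.675
  β = 0.675: g = 0.0029, g' = -0.250 → β = 0.687
Converged at β = 0.687.

β = 0.687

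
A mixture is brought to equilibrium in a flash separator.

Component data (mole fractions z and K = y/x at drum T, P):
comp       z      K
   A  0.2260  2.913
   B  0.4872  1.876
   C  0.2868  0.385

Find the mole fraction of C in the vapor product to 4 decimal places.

y_C = 0.2484

Material balance + equilibrium reduce to Σ zᵢ(Kᵢ−1)/(1+β(Kᵢ−1)) = 0.
Feasibility: ΣzᵢKᵢ = 1.6827, Σzᵢ/Kᵢ = 1.0822 — both > 1, two phases present.
Iterate (Newton) starting at β = 0.47:
  β = 0.4700: g = 0.28188, g' = -0.6315 → β = 0.9163
  β = 0.9163: g = -0.01034, g' = -0.7936 → β = 0.9033
  β = 0.9033: g = -0.00011, g' = -0.7768 → β = 0.9032
Converged at β = 0.9032.
Compositions from xᵢ = zᵢ/(1+β(Kᵢ−1)), yᵢ = Kᵢxᵢ:
  A: x = 0.0829, y = 0.2413
  B: x = 0.2720, y = 0.5103
  C: x = 0.6451, y = 0.2484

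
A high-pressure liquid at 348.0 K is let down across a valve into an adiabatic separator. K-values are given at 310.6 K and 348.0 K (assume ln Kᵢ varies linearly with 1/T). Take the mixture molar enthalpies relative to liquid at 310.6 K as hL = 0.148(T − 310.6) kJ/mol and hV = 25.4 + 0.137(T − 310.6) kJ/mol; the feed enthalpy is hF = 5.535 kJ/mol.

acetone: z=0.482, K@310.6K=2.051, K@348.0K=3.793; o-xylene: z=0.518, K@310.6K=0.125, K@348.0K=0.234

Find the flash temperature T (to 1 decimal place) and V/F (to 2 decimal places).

T = 317.9 K, V/F = 0.18

Adiabatic flash: solve Rachford–Rice at each trial T, then check hF = ψ·hV(T) + (1−ψ)·hL(T).
  T = 310.6 K: K = (2.051, 0.125), RR gives ψ = 0.058, H_out = 1.473 kJ/mol
  T = 348.0 K: K = (3.793, 0.234), RR gives ψ = 0.444, H_out = 16.625 kJ/mol
  T = 329.3 K: K = (2.838, 0.174), RR gives ψ = 0.302, H_out = 10.372 kJ/mol
  T = 320.0 K: K = (2.426, 0.148), RR gives ψ = 0.203, H_out = 6.521 kJ/mol
  T = 315.3 K: K = (2.234, 0.136), RR gives ψ = 0.138, H_out = 4.198 kJ/mol
  T = 317.6 K: K = (2.327, 0.142), RR gives ψ = 0.171, H_out = 5.377 kJ/mol
Linear interpolation between T = 317.6 (H_out = 5.377) and T = 320.0 (H_out = 6.521) on hF = 5.535 gives T ≈ 317.9 K, at which ψ = 0.18.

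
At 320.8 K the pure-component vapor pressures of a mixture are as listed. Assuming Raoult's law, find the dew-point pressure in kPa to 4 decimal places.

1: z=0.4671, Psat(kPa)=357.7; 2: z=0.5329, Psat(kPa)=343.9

Pdew = 350.2110 kPa

At the dew point ψ → 1, so Σzᵢ/Kᵢ = 1 with Kᵢ = Pᵢˢᵃᵗ/P ⇒ 1/P = Σzᵢ/Pᵢˢᵃᵗ.
1/P = 0.4671/357.7 + 0.5329/343.9 = 0.0028554 ⇒ P = 350.2110 kPa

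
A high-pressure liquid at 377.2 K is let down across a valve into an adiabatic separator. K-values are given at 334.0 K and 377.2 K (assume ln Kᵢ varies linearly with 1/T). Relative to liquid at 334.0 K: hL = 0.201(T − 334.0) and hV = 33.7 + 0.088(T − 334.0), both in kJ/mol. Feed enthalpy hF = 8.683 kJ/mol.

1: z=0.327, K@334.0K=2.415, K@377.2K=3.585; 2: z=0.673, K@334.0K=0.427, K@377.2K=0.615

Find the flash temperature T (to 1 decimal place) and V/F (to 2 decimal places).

Adiabatic flash: solve Rachford–Rice at each trial T, then check hF = ψ·hV(T) + (1−ψ)·hL(T).
  T = 334.0 K: K = (2.415, 0.427), RR gives ψ = 0.095, H_out = 3.204 kJ/mol
  T = 377.2 K: K = (3.585, 0.615), RR gives ψ = 0.589, H_out = 25.657 kJ/mol
  T = 355.6 K: K = (2.978, 0.518), RR gives ψ = 0.338, H_out = 14.919 kJ/mol
  T = 344.8 K: K = (2.691, 0.472), RR gives ψ = 0.221, H_out = 9.349 kJ/mol
  T = 339.4 K: K = (2.551, 0.449), RR gives ψ = 0.160, H_out = 6.374 kJ/mol
  T = 342.1 K: K = (2.621, 0.460), RR gives ψ = 0.191, H_out = 7.882 kJ/mol
  T = 343.5 K: K = (2.657, 0.466), RR gives ψ = 0.207, H_out = 8.647 kJ/mol
Linear interpolation between T = 343.5 (H_out = 8.647) and T = 344.8 (H_out = 9.349) on hF = 8.683 gives T ≈ 343.6 K, at which ψ = 0.21.

T = 343.6 K, V/F = 0.21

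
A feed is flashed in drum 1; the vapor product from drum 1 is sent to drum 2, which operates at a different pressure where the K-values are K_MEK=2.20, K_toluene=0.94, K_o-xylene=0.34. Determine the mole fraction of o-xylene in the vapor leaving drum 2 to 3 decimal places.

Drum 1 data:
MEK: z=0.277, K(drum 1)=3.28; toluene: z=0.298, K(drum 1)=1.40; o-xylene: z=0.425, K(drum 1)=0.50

Drum 1:
Newton iteration, ψ₁⁰ = 0.5:
  ψ₁ = 0.500: g = 0.1111, g' = -0.536 → ψ₁ = 0.707
  ψ₁ = 0.707: g = 0.0059, g' = -0.494 → ψ₁ = 0.719
Converged at ψ₁ = 0.719.
Drum-1 compositions:
  MEK: x = 0.105, y = 0.344
  toluene: x = 0.231, y = 0.324
  o-xylene: x = 0.664, y = 0.332
Drum-2 feed = drum-1 vapor: z₂ = (0.3442, 0.3240, 0.3318).
Drum 2:
Let ψ₂ = V/F and solve Σ zᵢ(Kᵢ−1)/(1+ψ₂(Kᵢ−1)) = 0.
Feasibility: ΣzᵢKᵢ = 1.175, Σzᵢ/Kᵢ = 1.477 — both > 1, two phases present.
Iterate (Newton) starting at ψ₂ = 0.32:
  ψ₂ = 0.320: g = 0.0010, g' = -0.492 → ψ₂ = 0.322
Converged at ψ₂ = 0.322.
  MEK: x = 0.248, y = 0.546
  toluene: x = 0.330, y = 0.311
  o-xylene: x = 0.421, y = 0.143

y_o-xylene (drum 2) = 0.143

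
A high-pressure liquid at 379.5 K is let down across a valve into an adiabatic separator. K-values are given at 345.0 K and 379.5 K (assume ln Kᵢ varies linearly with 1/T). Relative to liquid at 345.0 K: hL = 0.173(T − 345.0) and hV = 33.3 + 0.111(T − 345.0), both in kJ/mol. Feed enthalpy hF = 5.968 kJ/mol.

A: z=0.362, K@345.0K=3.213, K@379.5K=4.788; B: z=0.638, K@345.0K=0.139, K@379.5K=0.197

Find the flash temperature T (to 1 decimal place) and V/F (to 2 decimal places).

Adiabatic flash: solve Rachford–Rice at each trial T, then check hF = ψ·hV(T) + (1−ψ)·hL(T).
  T = 345.0 K: K = (3.213, 0.139), RR gives ψ = 0.132, H_out = 4.400 kJ/mol
  T = 379.5 K: K = (4.788, 0.197), RR gives ψ = 0.282, H_out = 14.768 kJ/mol
  T = 362.2 K: K = (3.957, 0.167), RR gives ψ = 0.219, H_out = 10.026 kJ/mol
  T = 353.6 K: K = (3.575, 0.153), RR gives ψ = 0.179, H_out = 7.366 kJ/mol
  T = 349.3 K: K = (3.391, 0.146), RR gives ψ = 0.157, H_out = 5.929 kJ/mol
  T = 351.5 K: K = (3.485, 0.149), RR gives ψ = 0.169, H_out = 6.674 kJ/mol
Linear interpolation between T = 349.3 (H_out = 5.929) and T = 351.5 (H_out = 6.674) on hF = 5.968 gives T ≈ 349.4 K, at which ψ = 0.16.

T = 349.4 K, V/F = 0.16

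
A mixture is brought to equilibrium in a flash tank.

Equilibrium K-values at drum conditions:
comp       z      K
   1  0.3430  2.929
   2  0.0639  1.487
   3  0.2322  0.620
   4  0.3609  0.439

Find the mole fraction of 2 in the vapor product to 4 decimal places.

y_2 = 0.0778

Material balance + equilibrium reduce to Σ zᵢ(Kᵢ−1)/(1+ψ(Kᵢ−1)) = 0.
Feasibility: ΣzᵢKᵢ = 1.4021, Σzᵢ/Kᵢ = 1.3567 — both > 1, two phases present.
Newton–Raphson from ψ = 0.63:
  ψ = 0.6300: g = -0.10666, g' = -0.5986 → ψ = 0.4518
  ψ = 0.4518: g = 0.00130, g' = -0.6272 → ψ = 0.4539
Converged at ψ = 0.4539.
Compositions from xᵢ = zᵢ/(1+ψ(Kᵢ−1)), yᵢ = Kᵢxᵢ:
  1: x = 0.1829, y = 0.5357
  2: x = 0.0523, y = 0.0778
  3: x = 0.2806, y = 0.1740
  4: x = 0.4842, y = 0.2126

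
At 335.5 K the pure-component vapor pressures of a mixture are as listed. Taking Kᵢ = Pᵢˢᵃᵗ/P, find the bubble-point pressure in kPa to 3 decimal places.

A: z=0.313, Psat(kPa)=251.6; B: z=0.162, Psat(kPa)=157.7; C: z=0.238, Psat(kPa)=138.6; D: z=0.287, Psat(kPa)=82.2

Pbub = 160.876 kPa

At the bubble point ψ → 0, so ΣzᵢKᵢ = 1 with Kᵢ = Pᵢˢᵃᵗ/P ⇒ P = ΣzᵢPᵢˢᵃᵗ.
P = 0.313·251.6 + 0.162·157.7 + 0.238·138.6 + 0.287·82.2 = 160.876 kPa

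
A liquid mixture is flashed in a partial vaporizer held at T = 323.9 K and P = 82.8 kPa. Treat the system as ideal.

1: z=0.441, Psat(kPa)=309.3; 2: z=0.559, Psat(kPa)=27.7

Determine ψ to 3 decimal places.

Raoult's law: Kᵢ = Pᵢˢᵃᵗ/P = Pᵢˢᵃᵗ/82.8.
  K_1 = 309.3/82.8 = 3.73551, K_2 = 27.7/82.8 = 0.33454
Material balance + equilibrium reduce to Σ zᵢ(Kᵢ−1)/(1+ψ(Kᵢ−1)) = 0.
Feasibility: ΣzᵢKᵢ = 1.834, Σzᵢ/Kᵢ = 1.789 — both > 1, two phases present.
Binary case is linear: z₁(K₁−1)(1+ψ(K₂−1)) + z₂(K₂−1)(1+ψ(K₁−1)) = 0
⇒ ψ = [z₁(K₁−1)+z₂(K₂−1)] / [−(K₁−1)(K₂−1)] = 0.8344/1.8204 = 0.458

ψ = 0.458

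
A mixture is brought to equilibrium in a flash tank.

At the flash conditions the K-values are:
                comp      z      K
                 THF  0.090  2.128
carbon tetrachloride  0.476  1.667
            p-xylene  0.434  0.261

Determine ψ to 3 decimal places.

ψ = 0.176

Newton–Raphson from ψ = 0.69:
  ψ = 0.690: g = -0.3799, g' = -1.122 → ψ = 0.351
  ψ = 0.351: g = -0.1034, g' = -0.630 → ψ = 0.187
  ψ = 0.187: g = -0.0063, g' = -0.565 → ψ = 0.176
Converged at ψ = 0.176.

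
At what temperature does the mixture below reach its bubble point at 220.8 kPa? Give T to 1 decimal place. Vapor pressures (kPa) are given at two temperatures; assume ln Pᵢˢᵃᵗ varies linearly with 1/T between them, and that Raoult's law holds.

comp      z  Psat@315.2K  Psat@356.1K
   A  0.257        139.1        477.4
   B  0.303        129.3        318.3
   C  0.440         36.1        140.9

T = 346.6 K

Bubble-point temperature: ΣzᵢPᵢˢᵃᵗ(T) = P. Interpolate ln Pᵢˢᵃᵗ = aᵢ + bᵢ/T.
  T = 315.2 K: ΣzᵢPᵢˢᵃᵗ = 90.81 kPa
  T = 356.1 K: ΣzᵢPᵢˢᵃᵗ = 281.13 kPa
  T = 335.6 K: ΣzᵢPᵢˢᵃᵗ = 164.43 kPa
  T = 345.9 K: ΣzᵢPᵢˢᵃᵗ = 216.79 kPa
  T = 351.0 K: ΣzᵢPᵢˢᵃᵗ = 247.29 kPa
  T = 348.4 K: ΣzᵢPᵢˢᵃᵗ = 231.34 kPa
Interpolating between 345.9 K and 348.4 K gives T ≈ 346.6 K.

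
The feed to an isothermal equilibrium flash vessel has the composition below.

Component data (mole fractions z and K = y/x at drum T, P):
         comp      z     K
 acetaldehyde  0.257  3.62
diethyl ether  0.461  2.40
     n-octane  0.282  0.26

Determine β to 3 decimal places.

β = 0.808

Rachford–Rice: g(β) = Σ zᵢ(Kᵢ−1)/(1+β(Kᵢ−1)) = 0.
Feasibility: ΣzᵢKᵢ = 2.110, Σzᵢ/Kᵢ = 1.348 — both > 1, two phases present.
Newton iteration, β⁰ = 0.49:
  β = 0.490: g = 0.3502, g' = -1.036 → β = 0.828
  β = 0.828: g = -0.0275, g' = -1.399 → β = 0.808
Converged at β = 0.808.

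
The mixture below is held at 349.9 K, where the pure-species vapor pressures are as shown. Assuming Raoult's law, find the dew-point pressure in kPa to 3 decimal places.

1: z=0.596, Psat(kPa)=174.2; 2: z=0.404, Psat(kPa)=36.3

At the dew point ψ → 1, so Σzᵢ/Kᵢ = 1 with Kᵢ = Pᵢˢᵃᵗ/P ⇒ 1/P = Σzᵢ/Pᵢˢᵃᵗ.
1/P = 0.596/174.2 + 0.404/36.3 = 0.014551 ⇒ P = 68.725 kPa

Pdew = 68.725 kPa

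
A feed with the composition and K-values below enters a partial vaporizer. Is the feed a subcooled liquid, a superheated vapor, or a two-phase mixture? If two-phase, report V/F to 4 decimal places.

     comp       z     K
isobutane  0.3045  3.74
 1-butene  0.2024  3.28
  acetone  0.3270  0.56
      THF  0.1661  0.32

ΣzᵢKᵢ = 2.0390; Σzᵢ/Kᵢ = 1.2461.
Both exceed 1, so a two-phase solution exists.
Newton–Raphson from ψ = 0.5:
  ψ = 0.5000: g = 0.21208, g' = -0.9171 → ψ = 0.7313
  ψ = 0.7313: g = 0.01399, g' = -0.8428 → ψ = 0.7479
  ψ = 0.7479: g = -0.00004, g' = -0.8483 → ψ = 0.7478
Converged at ψ = 0.7478.

two-phase, V/F = 0.7478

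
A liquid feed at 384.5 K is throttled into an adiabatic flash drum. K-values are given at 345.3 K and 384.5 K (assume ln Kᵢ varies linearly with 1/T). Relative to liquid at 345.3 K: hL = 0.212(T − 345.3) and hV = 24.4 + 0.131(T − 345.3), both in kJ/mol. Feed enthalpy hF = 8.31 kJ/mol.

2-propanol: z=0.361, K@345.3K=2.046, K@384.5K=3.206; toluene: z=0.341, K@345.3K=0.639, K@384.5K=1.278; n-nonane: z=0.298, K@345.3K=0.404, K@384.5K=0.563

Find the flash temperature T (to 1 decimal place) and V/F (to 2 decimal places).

Adiabatic flash: solve Rachford–Rice at each trial T, then check hF = ψ·hV(T) + (1−ψ)·hL(T).
  T = 345.3 K: K = (2.046, 0.639, 0.404), RR gives ψ = 0.153, H_out = 3.722 kJ/mol
  T = 384.5 K: K = (3.206, 1.278, 0.563), RR gives ψ = 1.000, H_out = 29.535 kJ/mol
  T = 364.9 K: K = (2.592, 0.921, 0.481), RR gives ψ = 0.701, H_out = 20.147 kJ/mol
  T = 355.1 K: K = (2.311, 0.771, 0.442), RR gives ψ = 0.423, H_out = 12.073 kJ/mol
  T = 350.2 K: K = (2.176, 0.703, 0.423), RR gives ψ = 0.288, H_out = 7.952 kJ/mol
  T = 352.6 K: K = (2.241, 0.736, 0.432), RR gives ψ = 0.354, H_out = 9.979 kJ/mol
Linear interpolation between T = 350.2 (H_out = 7.952) and T = 352.6 (H_out = 9.979) on hF = 8.31 gives T ≈ 350.6 K, at which ψ = 0.30.

T = 350.6 K, V/F = 0.30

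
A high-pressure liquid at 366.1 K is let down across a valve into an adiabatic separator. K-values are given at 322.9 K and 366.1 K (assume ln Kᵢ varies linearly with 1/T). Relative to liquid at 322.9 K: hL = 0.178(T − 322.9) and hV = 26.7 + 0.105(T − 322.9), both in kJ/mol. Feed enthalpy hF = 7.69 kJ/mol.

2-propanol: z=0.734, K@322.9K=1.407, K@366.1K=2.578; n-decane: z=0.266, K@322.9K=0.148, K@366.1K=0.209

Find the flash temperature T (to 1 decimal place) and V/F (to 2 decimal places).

T = 324.9 K, V/F = 0.28

Adiabatic flash: solve Rachford–Rice at each trial T, then check hF = ψ·hV(T) + (1−ψ)·hL(T).
  T = 322.9 K: K = (1.407, 0.148), RR gives ψ = 0.208, H_out = 5.552 kJ/mol
  T = 366.1 K: K = (2.578, 0.209), RR gives ψ = 0.759, H_out = 25.570 kJ/mol
  T = 344.5 K: K = (1.941, 0.178), RR gives ψ = 0.610, H_out = 19.171 kJ/mol
  T = 333.7 K: K = (1.661, 0.163), RR gives ψ = 0.474, H_out = 14.213 kJ/mol
  T = 328.3 K: K = (1.531, 0.155), RR gives ψ = 0.368, H_out = 10.640 kJ/mol
  T = 325.6 K: K = (1.468, 0.152), RR gives ψ = 0.297, H_out = 8.352 kJ/mol
  T = 324.2 K: K = (1.436, 0.150), RR gives ψ = 0.254, H_out = 6.977 kJ/mol
Linear interpolation between T = 324.2 (H_out = 6.977) and T = 325.6 (H_out = 8.352) on hF = 7.69 gives T ≈ 324.9 K, at which ψ = 0.28.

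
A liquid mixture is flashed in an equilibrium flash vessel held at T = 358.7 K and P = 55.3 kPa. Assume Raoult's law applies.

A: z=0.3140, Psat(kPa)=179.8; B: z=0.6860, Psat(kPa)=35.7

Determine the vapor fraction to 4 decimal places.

ψ = 0.5812

Raoult's law: Kᵢ = Pᵢˢᵃᵗ/P = Pᵢˢᵃᵗ/55.3.
  K_A = 179.8/55.3 = 3.251356, K_B = 35.7/55.3 = 0.645570
Binary case is linear: z₁(K₁−1)(1+ψ(K₂−1)) + z₂(K₂−1)(1+ψ(K₁−1)) = 0
⇒ ψ = [z₁(K₁−1)+z₂(K₂−1)] / [−(K₁−1)(K₂−1)] = 0.46379/0.79795 = 0.5812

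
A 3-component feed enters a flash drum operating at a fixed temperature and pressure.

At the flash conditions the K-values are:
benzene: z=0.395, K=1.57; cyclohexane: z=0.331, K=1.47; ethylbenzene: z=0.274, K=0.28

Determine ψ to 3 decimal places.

ψ = 0.485

Let ψ = V/F and solve Σ zᵢ(Kᵢ−1)/(1+ψ(Kᵢ−1)) = 0.
Check two-phase: ΣzᵢKᵢ = 1.183 > 1 and Σzᵢ/Kᵢ = 1.455 > 1, so g(0) = 0.183 > 0 and g(1) = -0.455 < 0.
Iterate (Newton) starting at ψ = 0.5:
  ψ = 0.500: g = -0.0071, g' = -0.472 → ψ = 0.485
Converged at ψ = 0.485.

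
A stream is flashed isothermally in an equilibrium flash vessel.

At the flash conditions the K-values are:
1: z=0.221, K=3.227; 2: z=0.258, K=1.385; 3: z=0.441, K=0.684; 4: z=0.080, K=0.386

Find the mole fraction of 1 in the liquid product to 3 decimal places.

x_1 = 0.085

Iterate (Newton) starting at ψ = 0.43:
  ψ = 0.430: g = 0.1086, g' = -0.429 → ψ = 0.683
  ψ = 0.683: g = 0.0115, g' = -0.357 → ψ = 0.715
Converged at ψ = 0.715.
Compositions from xᵢ = zᵢ/(1+ψ(Kᵢ−1)), yᵢ = Kᵢxᵢ:
  1: x = 0.085, y = 0.275
  2: x = 0.202, y = 0.280
  3: x = 0.570, y = 0.390
  4: x = 0.143, y = 0.055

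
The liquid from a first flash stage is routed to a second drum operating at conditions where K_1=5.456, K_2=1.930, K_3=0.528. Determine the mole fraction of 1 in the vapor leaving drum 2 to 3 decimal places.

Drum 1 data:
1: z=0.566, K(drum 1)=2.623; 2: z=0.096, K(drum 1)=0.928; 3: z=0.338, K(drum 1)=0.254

Drum 1:
Let ψ₁ = V/F and solve Σ zᵢ(Kᵢ−1)/(1+ψ₁(Kᵢ−1)) = 0.
Feasibility: ΣzᵢKᵢ = 1.660, Σzᵢ/Kᵢ = 1.650 — both > 1, two phases present.
Newton–Raphson from ψ₁ = 0.39:
  ψ₁ = 0.390: g = 0.1998, g' = -0.934 → ψ₁ = 0.604
  ψ₁ = 0.604: g = -0.0023, g' = -1.004 → ψ₁ = 0.602
Converged at ψ₁ = 0.602.
Drum-1 compositions:
  1: x = 0.286, y = 0.751
  2: x = 0.100, y = 0.093
  3: x = 0.613, y = 0.156
Drum-2 feed = drum-1 liquid: z₂ = (0.2864, 0.1003, 0.6133).
Drum 2:
Newton iteration, ψ₂⁰ = 0.62:
  ψ₂ = 0.620: g = -0.0109, g' = -0.710 → ψ₂ = 0.605
Converged at ψ₂ = 0.605.
  1: x = 0.078, y = 0.423
  2: x = 0.064, y = 0.124
  3: x = 0.858, y = 0.453

y_1 (drum 2) = 0.423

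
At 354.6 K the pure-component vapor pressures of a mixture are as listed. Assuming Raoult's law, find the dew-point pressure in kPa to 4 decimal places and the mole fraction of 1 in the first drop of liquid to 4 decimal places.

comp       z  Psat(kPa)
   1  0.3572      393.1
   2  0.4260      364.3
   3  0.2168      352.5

Pdew = 371.3226 kPa, x_1 = 0.3374

At the dew point ψ → 1, so Σzᵢ/Kᵢ = 1 with Kᵢ = Pᵢˢᵃᵗ/P ⇒ 1/P = Σzᵢ/Pᵢˢᵃᵗ.
1/P = 0.3572/393.1 + 0.4260/364.3 + 0.2168/352.5 = 0.0026931 ⇒ P = 371.3226 kPa
xᵢ = zᵢP/Pᵢˢᵃᵗ ⇒ x_1 = 0.3572·371.3226/393.1 = 0.3374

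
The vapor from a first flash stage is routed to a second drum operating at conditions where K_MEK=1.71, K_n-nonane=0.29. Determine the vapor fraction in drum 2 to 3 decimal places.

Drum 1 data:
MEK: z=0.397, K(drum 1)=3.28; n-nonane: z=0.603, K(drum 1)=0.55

V/F (drum 2) = 0.115

Drum 1:
Let ψ₁ = V/F and solve Σ zᵢ(Kᵢ−1)/(1+ψ₁(Kᵢ−1)) = 0.
g(0) = ΣzᵢKᵢ − 1 = 0.634 and g(1) = 1 − Σzᵢ/Kᵢ = -0.217, so a root lies in (0, 1).
Binary case is linear: z₁(K₁−1)(1+ψ₁(K₂−1)) + z₂(K₂−1)(1+ψ₁(K₁−1)) = 0
⇒ ψ₁ = [z₁(K₁−1)+z₂(K₂−1)] / [−(K₁−1)(K₂−1)] = 0.6338/1.0260 = 0.618
Drum-1 compositions:
  MEK: x = 0.165, y = 0.541
  n-nonane: x = 0.835, y = 0.459
Drum-2 feed = drum-1 vapor: z₂ = (0.5407, 0.4593).
Drum 2:
Let ψ₂ = V/F and solve Σ zᵢ(Kᵢ−1)/(1+ψ₂(Kᵢ−1)) = 0.
Check two-phase: ΣzᵢKᵢ = 1.058 > 1 and Σzᵢ/Kᵢ = 1.900 > 1, so g(0) = 0.058 > 0 and g(1) = -0.900 < 0.
Binary case is linear: z₁(K₁−1)(1+ψ₂(K₂−1)) + z₂(K₂−1)(1+ψ₂(K₁−1)) = 0
⇒ ψ₂ = [z₁(K₁−1)+z₂(K₂−1)] / [−(K₁−1)(K₂−1)] = 0.0577/0.5041 = 0.115
  MEK: x = 0.500, y = 0.855
  n-nonane: x = 0.500, y = 0.145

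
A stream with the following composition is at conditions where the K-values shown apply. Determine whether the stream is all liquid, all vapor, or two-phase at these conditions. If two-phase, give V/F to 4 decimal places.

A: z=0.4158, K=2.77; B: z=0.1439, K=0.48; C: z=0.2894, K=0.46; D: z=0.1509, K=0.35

two-phase, V/F = 0.4060

ΣzᵢKᵢ = 1.4068; Σzᵢ/Kᵢ = 1.5102.
Both exceed 1, so a two-phase solution exists.
Rachford–Rice: g(ψ) = Σ zᵢ(Kᵢ−1)/(1+ψ(Kᵢ−1)) = 0.
Newton iteration, ψ⁰ = 0.5:
  ψ = 0.5000: g = -0.07007, g' = -0.7360 → ψ = 0.4048
  ψ = 0.4048: g = 0.00089, g' = -0.7602 → ψ = 0.4060
Converged at ψ = 0.4060.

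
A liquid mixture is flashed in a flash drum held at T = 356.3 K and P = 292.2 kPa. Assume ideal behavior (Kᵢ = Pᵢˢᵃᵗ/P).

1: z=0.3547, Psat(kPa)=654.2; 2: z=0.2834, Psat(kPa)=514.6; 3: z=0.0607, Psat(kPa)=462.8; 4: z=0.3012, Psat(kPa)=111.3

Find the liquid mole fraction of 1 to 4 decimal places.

x_1 = 0.1766

Raoult's law: Kᵢ = Pᵢˢᵃᵗ/P = Pᵢˢᵃᵗ/292.2.
  K_1 = 654.2/292.2 = 2.238877, K_2 = 514.6/292.2 = 1.761123, K_3 = 462.8/292.2 = 1.583847, K_4 = 111.3/292.2 = 0.380903
Newton–Raphson from ψ = 0.54:
  ψ = 0.5400: g = 0.16299, g' = -0.5504 → ψ = 0.8361
  ψ = 0.8361: g = -0.01512, g' = -0.6982 → ψ = 0.8145
  ψ = 0.8145: g = -0.00024, g' = -0.6767 → ψ = 0.8141
Converged at ψ = 0.8141.
Compositions from xᵢ = zᵢ/(1+ψ(Kᵢ−1)), yᵢ = Kᵢxᵢ:
  1: x = 0.1766, y = 0.3954
  2: x = 0.1750, y = 0.3082
  3: x = 0.0411, y = 0.0652
  4: x = 0.6073, y = 0.2313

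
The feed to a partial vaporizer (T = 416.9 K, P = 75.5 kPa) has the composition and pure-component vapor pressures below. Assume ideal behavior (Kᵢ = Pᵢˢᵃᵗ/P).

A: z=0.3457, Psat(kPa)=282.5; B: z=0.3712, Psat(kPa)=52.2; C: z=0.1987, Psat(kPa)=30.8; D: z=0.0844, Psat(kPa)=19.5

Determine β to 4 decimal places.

β = 0.4970

Raoult's law: Kᵢ = Pᵢˢᵃᵗ/P = Pᵢˢᵃᵗ/75.5.
  K_A = 282.5/75.5 = 3.741722, K_B = 52.2/75.5 = 0.691391, K_C = 30.8/75.5 = 0.407947, K_D = 19.5/75.5 = 0.258278
Let β = V/F and solve Σ zᵢ(Kᵢ−1)/(1+β(Kᵢ−1)) = 0.
Check two-phase: ΣzᵢKᵢ = 1.6530 > 1 and Σzᵢ/Kᵢ = 1.4431 > 1, so g(0) = 0.6530 > 0 and g(1) = -0.4431 < 0.
Newton iteration, β⁰ = 0.5:
  β = 0.5000: g = -0.00229, g' = -0.7696 → β = 0.4970
Converged at β = 0.4970.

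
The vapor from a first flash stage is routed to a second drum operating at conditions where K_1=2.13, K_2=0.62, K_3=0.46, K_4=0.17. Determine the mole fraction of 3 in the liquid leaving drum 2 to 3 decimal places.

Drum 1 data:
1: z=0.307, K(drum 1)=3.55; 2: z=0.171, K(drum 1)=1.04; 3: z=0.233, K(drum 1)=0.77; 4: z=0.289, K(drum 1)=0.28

Drum 1:
Newton iteration, ψ₁⁰ = 0.5:
  ψ₁ = 0.500: g = -0.0349, g' = -0.767 → ψ₁ = 0.455
Converged at ψ₁ = 0.455.
Drum-1 compositions:
  1: x = 0.142, y = 0.505
  2: x = 0.168, y = 0.175
  3: x = 0.260, y = 0.200
  4: x = 0.430, y = 0.120
Drum-2 feed = drum-1 vapor: z₂ = (0.5047, 0.1747, 0.2004, 0.1203).
Drum 2:
Material balance + equilibrium reduce to Σ zᵢ(Kᵢ−1)/(1+ψ₂(Kᵢ−1)) = 0.
Check two-phase: ΣzᵢKᵢ = 1.296 > 1 and Σzᵢ/Kᵢ = 1.662 > 1, so g(0) = 0.296 > 0 and g(1) = -0.662 < 0.
Newton–Raphson from ψ₂ = 0.56:
  ψ₂ = 0.560: g = -0.0767, g' = -0.692 → ψ₂ = 0.449
  ψ₂ = 0.449: g = -0.0038, g' = -0.633 → ψ₂ = 0.443
Converged at ψ₂ = 0.443.
  1: x = 0.336, y = 0.716
  2: x = 0.210, y = 0.130
  3: x = 0.263, y = 0.121
  4: x = 0.190, y = 0.032

x_3 (drum 2) = 0.263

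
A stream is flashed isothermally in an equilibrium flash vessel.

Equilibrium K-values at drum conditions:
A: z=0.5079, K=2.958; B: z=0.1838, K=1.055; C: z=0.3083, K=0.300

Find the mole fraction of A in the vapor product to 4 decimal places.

y_A = 0.6304

Material balance + equilibrium reduce to Σ zᵢ(Kᵢ−1)/(1+β(Kᵢ−1)) = 0.
Check two-phase: ΣzᵢKᵢ = 1.7888 > 1 and Σzᵢ/Kᵢ = 1.3736 > 1, so g(0) = 0.7888 > 0 and g(1) = -0.3736 < 0.
Iterate (Newton) starting at β = 0.42:
  β = 0.4200: g = 0.24990, g' = -0.8899 → β = 0.7008
  β = 0.7008: g = 0.00532, g' = -0.9286 → β = 0.7065
Converged at β = 0.7065.
Compositions from xᵢ = zᵢ/(1+β(Kᵢ−1)), yᵢ = Kᵢxᵢ:
  A: x = 0.2131, y = 0.6304
  B: x = 0.1769, y = 0.1867
  C: x = 0.6100, y = 0.1830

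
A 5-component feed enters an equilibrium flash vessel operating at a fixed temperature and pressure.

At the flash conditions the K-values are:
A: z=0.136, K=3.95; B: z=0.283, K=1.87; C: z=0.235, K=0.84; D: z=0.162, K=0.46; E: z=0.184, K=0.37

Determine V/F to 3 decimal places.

Material balance + equilibrium reduce to Σ zᵢ(Kᵢ−1)/(1+V/F(Kᵢ−1)) = 0.
g(0) = ΣzᵢKᵢ − 1 = 0.406 and g(1) = 1 − Σzᵢ/Kᵢ = -0.315, so a root lies in (0, 1).
Iterate (Newton) starting at V/F = 0.5:
  V/F = 0.500: g = 0.0037, g' = -0.549 → V/F = 0.507
Converged at V/F = 0.507.

V/F = 0.507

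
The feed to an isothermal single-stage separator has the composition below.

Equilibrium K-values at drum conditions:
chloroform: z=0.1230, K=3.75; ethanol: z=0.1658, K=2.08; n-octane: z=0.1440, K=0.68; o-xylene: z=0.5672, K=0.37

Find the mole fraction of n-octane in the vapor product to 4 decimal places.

y_n-octane = 0.1011

Material balance + equilibrium reduce to Σ zᵢ(Kᵢ−1)/(1+ψ(Kᵢ−1)) = 0.
g(0) = ΣzᵢKᵢ − 1 = 0.1139 and g(1) = 1 − Σzᵢ/Kᵢ = -0.8572, so a root lies in (0, 1).
Newton–Raphson from ψ = 0.38:
  ψ = 0.3800: g = -0.22990, g' = -0.7279 → ψ = 0.0642
  ψ = 0.0642: g = 0.03556, g' = -1.1011 → ψ = 0.0964
  ψ = 0.0964: g = 0.00152, g' = -1.0106 → ψ = 0.0979
Converged at ψ = 0.0979.
Compositions from xᵢ = zᵢ/(1+ψ(Kᵢ−1)), yᵢ = Kᵢxᵢ:
  chloroform: x = 0.0969, y = 0.3634
  ethanol: x = 0.1499, y = 0.3119
  n-octane: x = 0.1487, y = 0.1011
  o-xylene: x = 0.6045, y = 0.2237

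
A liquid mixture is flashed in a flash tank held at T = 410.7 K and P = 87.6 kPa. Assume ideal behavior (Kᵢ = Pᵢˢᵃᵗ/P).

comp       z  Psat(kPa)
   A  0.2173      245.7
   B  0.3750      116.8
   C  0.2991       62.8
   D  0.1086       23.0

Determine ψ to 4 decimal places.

Raoult's law: Kᵢ = Pᵢˢᵃᵗ/P = Pᵢˢᵃᵗ/87.6.
  K_A = 245.7/87.6 = 2.804795, K_B = 116.8/87.6 = 1.333333, K_C = 62.8/87.6 = 0.716895, K_D = 23.0/87.6 = 0.262557
Let ψ = V/F and solve Σ zᵢ(Kᵢ−1)/(1+ψ(Kᵢ−1)) = 0.
Check two-phase: ΣzᵢKᵢ = 1.3524 > 1 and Σzᵢ/Kᵢ = 1.1896 > 1, so g(0) = 0.3524 > 0 and g(1) = -0.1896 < 0.
Iterate (Newton) starting at ψ = 0.5:
  ψ = 0.5000: g = 0.08779, g' = -0.4069 → ψ = 0.7157
  ψ = 0.7157: g = -0.00376, g' = -0.4645 → ψ = 0.7077
  ψ = 0.7077: g = -0.00002, g' = -0.4596 → ψ = 0.7076
Converged at ψ = 0.7076.

ψ = 0.7076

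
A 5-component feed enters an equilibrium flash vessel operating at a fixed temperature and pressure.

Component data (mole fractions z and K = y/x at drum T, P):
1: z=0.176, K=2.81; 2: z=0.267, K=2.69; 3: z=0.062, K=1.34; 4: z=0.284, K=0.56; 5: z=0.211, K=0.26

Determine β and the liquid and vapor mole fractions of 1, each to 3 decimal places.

Material balance + equilibrium reduce to Σ zᵢ(Kᵢ−1)/(1+β(Kᵢ−1)) = 0.
Feasibility: ΣzᵢKᵢ = 1.510, Σzᵢ/Kᵢ = 1.527 — both > 1, two phases present.
Iterate (Newton) starting at β = 0.4:
  β = 0.400: g = 0.0991, g' = -0.785 → β = 0.526
  β = 0.526: g = 0.0015, g' = -0.773 → β = 0.528
Converged at β = 0.528.
Compositions from xᵢ = zᵢ/(1+β(Kᵢ−1)), yᵢ = Kᵢxᵢ:
  1: x = 0.090, y = 0.253
  2: x = 0.141, y = 0.379
  3: x = 0.053, y = 0.070
  4: x = 0.370, y = 0.207
  5: x = 0.346, y = 0.090

β = 0.528, x_1 = 0.090, y_1 = 0.253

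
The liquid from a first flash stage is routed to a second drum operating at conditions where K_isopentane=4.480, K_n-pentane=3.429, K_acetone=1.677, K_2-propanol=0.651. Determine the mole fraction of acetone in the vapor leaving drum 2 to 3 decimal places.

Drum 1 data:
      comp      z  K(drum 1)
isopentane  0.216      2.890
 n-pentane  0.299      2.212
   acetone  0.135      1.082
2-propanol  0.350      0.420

y_acetone (drum 2) = 0.145

Drum 1:
Rachford–Rice: g(ψ₁) = Σ zᵢ(Kᵢ−1)/(1+ψ₁(Kᵢ−1)) = 0.
Feasibility: ΣzᵢKᵢ = 1.579, Σzᵢ/Kᵢ = 1.168 — both > 1, two phases present.
Newton iteration, ψ₁⁰ = 0.6:
  ψ₁ = 0.600: g = 0.1003, g' = -0.594 → ψ₁ = 0.769
  ψ₁ = 0.769: g = -0.0019, g' = -0.630 → ψ₁ = 0.766
Converged at ψ₁ = 0.766.
Drum-1 compositions:
  isopentane: x = 0.088, y = 0.255
  n-pentane: x = 0.155, y = 0.343
  acetone: x = 0.127, y = 0.137
  2-propanol: x = 0.630, y = 0.264
Drum-2 feed = drum-1 liquid: z₂ = (0.0883, 0.1551, 0.1270, 0.6296).
Drum 2:
Rachford–Rice: g(ψ₂) = Σ zᵢ(Kᵢ−1)/(1+ψ₂(Kᵢ−1)) = 0.
Check two-phase: ΣzᵢKᵢ = 1.550 > 1 and Σzᵢ/Kᵢ = 1.108 > 1, so g(0) = 0.550 > 0 and g(1) = -0.108 < 0.
Newton iteration, ψ₂⁰ = 0.5:
  ψ₂ = 0.500: g = 0.0803, g' = -0.474 → ψ₂ = 0.669
  ψ₂ = 0.669: g = 0.0082, g' = -0.387 → ψ₂ = 0.690
  ψ₂ = 0.690: g = 0.0001, g' = -0.380 → ψ₂ = 0.691
Converged at ψ₂ = 0.691.
  isopentane: x = 0.026, y = 0.116
  n-pentane: x = 0.058, y = 0.199
  acetone: x = 0.087, y = 0.145
  2-propanol: x = 0.830, y = 0.540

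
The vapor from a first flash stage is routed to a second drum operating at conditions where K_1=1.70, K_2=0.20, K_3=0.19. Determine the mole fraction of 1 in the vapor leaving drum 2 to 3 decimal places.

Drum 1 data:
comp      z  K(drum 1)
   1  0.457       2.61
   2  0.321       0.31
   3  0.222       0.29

y_1 (drum 2) = 0.909

Drum 1:
Iterate (Newton) starting at ψ₁ = 0.5:
  ψ₁ = 0.500: g = -0.1749, g' = -0.989 → ψ₁ = 0.323
  ψ₁ = 0.323: g = -0.0056, g' = -0.954 → ψ₁ = 0.317
Converged at ψ₁ = 0.317.
Drum-1 compositions:
  1: x = 0.302, y = 0.790
  2: x = 0.411, y = 0.127
  3: x = 0.287, y = 0.083
Drum-2 feed = drum-1 vapor: z₂ = (0.7895, 0.1274, 0.0831).
Drum 2:
Rachford–Rice: g(ψ₂) = Σ zᵢ(Kᵢ−1)/(1+ψ₂(Kᵢ−1)) = 0.
Feasibility: ΣzᵢKᵢ = 1.383, Σzᵢ/Kᵢ = 1.539 — both > 1, two phases present.
Iterate (Newton) starting at ψ₂ = 0.5:
  ψ₂ = 0.500: g = 0.1264, g' = -0.593 → ψ₂ = 0.713
  ψ₂ = 0.713: g = -0.0281, g' = -0.920 → ψ₂ = 0.683
  ψ₂ = 0.683: g = -0.0012, g' = -0.846 → ψ₂ = 0.681
Converged at ψ₂ = 0.681.
  1: x = 0.535, y = 0.909
  2: x = 0.280, y = 0.056
  3: x = 0.185, y = 0.035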